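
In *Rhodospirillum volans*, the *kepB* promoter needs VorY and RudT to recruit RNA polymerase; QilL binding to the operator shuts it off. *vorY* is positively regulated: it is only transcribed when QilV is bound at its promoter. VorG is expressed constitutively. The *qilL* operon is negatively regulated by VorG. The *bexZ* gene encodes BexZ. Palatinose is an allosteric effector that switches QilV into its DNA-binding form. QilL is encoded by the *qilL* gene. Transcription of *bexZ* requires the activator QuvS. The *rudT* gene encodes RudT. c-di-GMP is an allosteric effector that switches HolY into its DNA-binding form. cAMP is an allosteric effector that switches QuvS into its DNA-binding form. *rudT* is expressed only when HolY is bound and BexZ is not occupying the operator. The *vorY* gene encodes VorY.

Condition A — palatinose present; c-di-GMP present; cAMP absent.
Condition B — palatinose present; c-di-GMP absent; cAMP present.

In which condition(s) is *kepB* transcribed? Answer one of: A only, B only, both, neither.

A only

Condition A:
Palatinose is present, so QilV is active.
No repressor is bound and QilV is active, so *vorY* is transcribed.
So VorY is produced and active.
VorG is produced constitutively and is active.
With repressor VorG bound, *qilL* is not transcribed.
So QilL is not produced.
c-di-GMP is present, so HolY is active.
cAMP is absent, so QuvS is inactive.
Required activator QuvS is absent, so *bexZ* is not transcribed.
So BexZ is not produced.
No repressor is bound and HolY is active, so *rudT* is transcribed.
So RudT is produced and active.
No repressor is bound and VorY and RudT are active, so *kepB* is transcribed.
→ *kepB* is ON in A.
Condition B:
Palatinose is present, so QilV is active.
No repressor is bound and QilV is active, so *vorY* is transcribed.
So VorY is produced and active.
VorG is produced constitutively and is active.
With repressor VorG bound, *qilL* is not transcribed.
So QilL is not produced.
c-di-GMP is absent, so HolY is inactive.
cAMP is present, so QuvS is active.
No repressor is bound and QuvS is active, so *bexZ* is transcribed.
So BexZ is produced and active.
With repressor BexZ bound, *rudT* is not transcribed.
So RudT is not produced.
Required activator RudT is absent, so *kepB* is not transcribed.
→ *kepB* is OFF in B.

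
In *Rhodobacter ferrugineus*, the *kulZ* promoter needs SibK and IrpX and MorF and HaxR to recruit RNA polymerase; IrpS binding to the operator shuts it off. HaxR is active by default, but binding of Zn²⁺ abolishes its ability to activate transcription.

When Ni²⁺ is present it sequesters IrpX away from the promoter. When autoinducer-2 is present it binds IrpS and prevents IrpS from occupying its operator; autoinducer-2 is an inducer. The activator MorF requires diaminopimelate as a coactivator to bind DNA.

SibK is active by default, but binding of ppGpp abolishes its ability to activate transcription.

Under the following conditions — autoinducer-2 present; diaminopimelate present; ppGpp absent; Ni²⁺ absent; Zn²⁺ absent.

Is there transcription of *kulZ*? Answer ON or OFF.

ppGpp is absent, so SibK is active.
Autoinducer-2 is present, so IrpS is inactive.
Ni²⁺ is absent, so IrpX is active.
Diaminopimelate is present, so MorF is active.
Zn²⁺ is absent, so HaxR is active.
No repressor is bound and SibK and IrpX and MorF and HaxR are active, so *kulZ* is transcribed.

ON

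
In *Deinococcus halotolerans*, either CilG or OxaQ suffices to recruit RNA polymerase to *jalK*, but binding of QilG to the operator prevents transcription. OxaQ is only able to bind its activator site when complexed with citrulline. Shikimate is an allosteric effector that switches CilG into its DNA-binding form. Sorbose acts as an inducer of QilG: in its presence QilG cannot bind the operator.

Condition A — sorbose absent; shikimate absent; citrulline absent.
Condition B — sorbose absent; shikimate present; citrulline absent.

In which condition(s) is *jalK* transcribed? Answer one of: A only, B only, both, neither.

neither

Condition A:
Sorbose is absent, so QilG is active.
Shikimate is absent, so CilG is inactive.
Citrulline is absent, so OxaQ is inactive.
With repressor QilG bound, *jalK* is not transcribed.
→ *jalK* is OFF in A.
Condition B:
Sorbose is absent, so QilG is active.
Shikimate is present, so CilG is active.
Citrulline is absent, so OxaQ is inactive.
With repressor QilG bound, *jalK* is not transcribed.
→ *jalK* is OFF in B.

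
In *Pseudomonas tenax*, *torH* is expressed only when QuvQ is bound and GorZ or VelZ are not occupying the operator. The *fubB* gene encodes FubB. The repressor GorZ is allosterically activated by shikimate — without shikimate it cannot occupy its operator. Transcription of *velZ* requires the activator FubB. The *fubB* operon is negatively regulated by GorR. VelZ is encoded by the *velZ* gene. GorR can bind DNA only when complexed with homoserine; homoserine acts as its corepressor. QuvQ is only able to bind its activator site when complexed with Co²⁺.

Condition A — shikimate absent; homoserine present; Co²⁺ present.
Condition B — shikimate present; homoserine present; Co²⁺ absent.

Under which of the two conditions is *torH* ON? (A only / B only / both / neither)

Condition A:
Shikimate is absent, so GorZ is inactive.
Homoserine is present, so GorR is active.
With repressor GorR bound, *fubB* is not transcribed.
So FubB is not produced.
Required activator FubB is absent, so *velZ* is not transcribed.
So VelZ is not produced.
Co²⁺ is present, so QuvQ is active.
No repressor is bound and QuvQ is active, so *torH* is transcribed.
→ *torH* is ON in A.
Condition B:
Shikimate is present, so GorZ is active.
Homoserine is present, so GorR is active.
With repressor GorR bound, *fubB* is not transcribed.
So FubB is not produced.
Required activator FubB is absent, so *velZ* is not transcribed.
So VelZ is not produced.
Co²⁺ is absent, so QuvQ is inactive.
With repressor GorZ bound, *torH* is not transcribed.
→ *torH* is OFF in B.

A only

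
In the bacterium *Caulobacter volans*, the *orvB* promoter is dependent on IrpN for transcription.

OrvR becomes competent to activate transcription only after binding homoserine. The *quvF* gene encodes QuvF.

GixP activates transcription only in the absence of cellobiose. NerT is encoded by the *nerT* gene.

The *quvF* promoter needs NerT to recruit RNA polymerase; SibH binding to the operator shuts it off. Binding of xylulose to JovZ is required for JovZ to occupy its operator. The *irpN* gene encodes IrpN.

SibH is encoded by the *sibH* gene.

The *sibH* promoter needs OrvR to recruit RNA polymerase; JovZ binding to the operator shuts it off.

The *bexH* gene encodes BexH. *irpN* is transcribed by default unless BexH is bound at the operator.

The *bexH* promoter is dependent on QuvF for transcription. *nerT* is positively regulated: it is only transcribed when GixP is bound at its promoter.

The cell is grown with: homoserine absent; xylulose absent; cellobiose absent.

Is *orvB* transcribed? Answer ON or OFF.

OFF

Xylulose is absent, so JovZ is inactive.
Homoserine is absent, so OrvR is inactive.
Required activator OrvR is absent, so *sibH* is not transcribed.
So SibH is not produced.
Cellobiose is absent, so GixP is active.
No repressor is bound and GixP is active, so *nerT* is transcribed.
So NerT is produced and active.
No repressor is bound and NerT is active, so *quvF* is transcribed.
So QuvF is produced and active.
No repressor is bound and QuvF is active, so *bexH* is transcribed.
So BexH is produced and active.
With repressor BexH bound, *irpN* is not transcribed.
So IrpN is not produced.
Required activator IrpN is absent, so *orvB* is not transcribed.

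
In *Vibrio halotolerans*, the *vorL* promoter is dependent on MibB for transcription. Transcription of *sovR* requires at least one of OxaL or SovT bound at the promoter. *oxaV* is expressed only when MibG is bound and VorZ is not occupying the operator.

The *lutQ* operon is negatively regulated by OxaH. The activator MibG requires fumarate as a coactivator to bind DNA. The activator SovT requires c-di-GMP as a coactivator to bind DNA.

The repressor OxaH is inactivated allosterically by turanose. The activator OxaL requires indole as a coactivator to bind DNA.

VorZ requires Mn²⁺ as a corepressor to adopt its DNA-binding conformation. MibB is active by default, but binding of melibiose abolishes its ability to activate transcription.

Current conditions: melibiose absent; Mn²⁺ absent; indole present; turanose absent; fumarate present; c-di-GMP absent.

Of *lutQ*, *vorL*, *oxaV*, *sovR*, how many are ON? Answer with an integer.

Turanose is absent, so OxaH is active.
With repressor OxaH bound, *lutQ* is not transcribed.
→ *lutQ* is OFF.
Melibiose is absent, so MibB is active.
No repressor is bound and MibB is active, so *vorL* is transcribed.
→ *vorL* is ON.
Mn²⁺ is absent, so VorZ is inactive.
Fumarate is present, so MibG is active.
No repressor is bound and MibG is active, so *oxaV* is transcribed.
→ *oxaV* is ON.
Indole is present, so OxaL is active.
c-di-GMP is absent, so SovT is inactive.
Activator OxaL is present, so *sovR* is transcribed.
→ *sovR* is ON.
3 of the 4 genes are transcribed.

3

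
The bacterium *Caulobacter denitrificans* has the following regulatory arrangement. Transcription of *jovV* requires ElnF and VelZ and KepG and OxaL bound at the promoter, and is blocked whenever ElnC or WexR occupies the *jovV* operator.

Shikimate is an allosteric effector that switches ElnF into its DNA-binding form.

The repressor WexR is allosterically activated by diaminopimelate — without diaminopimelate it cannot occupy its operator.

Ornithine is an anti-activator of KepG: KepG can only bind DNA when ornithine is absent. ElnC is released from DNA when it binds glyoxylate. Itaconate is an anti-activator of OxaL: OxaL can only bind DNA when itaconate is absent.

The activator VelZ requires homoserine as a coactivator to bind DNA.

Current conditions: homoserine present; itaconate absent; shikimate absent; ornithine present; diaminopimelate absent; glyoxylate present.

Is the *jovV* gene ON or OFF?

OFF

Glyoxylate is present, so ElnC is inactive.
Shikimate is absent, so ElnF is inactive.
Homoserine is present, so VelZ is active.
Diaminopimelate is absent, so WexR is inactive.
Ornithine is present, so KepG is inactive.
Itaconate is absent, so OxaL is active.
Required activator ElnF is absent, so *jovV* is not transcribed.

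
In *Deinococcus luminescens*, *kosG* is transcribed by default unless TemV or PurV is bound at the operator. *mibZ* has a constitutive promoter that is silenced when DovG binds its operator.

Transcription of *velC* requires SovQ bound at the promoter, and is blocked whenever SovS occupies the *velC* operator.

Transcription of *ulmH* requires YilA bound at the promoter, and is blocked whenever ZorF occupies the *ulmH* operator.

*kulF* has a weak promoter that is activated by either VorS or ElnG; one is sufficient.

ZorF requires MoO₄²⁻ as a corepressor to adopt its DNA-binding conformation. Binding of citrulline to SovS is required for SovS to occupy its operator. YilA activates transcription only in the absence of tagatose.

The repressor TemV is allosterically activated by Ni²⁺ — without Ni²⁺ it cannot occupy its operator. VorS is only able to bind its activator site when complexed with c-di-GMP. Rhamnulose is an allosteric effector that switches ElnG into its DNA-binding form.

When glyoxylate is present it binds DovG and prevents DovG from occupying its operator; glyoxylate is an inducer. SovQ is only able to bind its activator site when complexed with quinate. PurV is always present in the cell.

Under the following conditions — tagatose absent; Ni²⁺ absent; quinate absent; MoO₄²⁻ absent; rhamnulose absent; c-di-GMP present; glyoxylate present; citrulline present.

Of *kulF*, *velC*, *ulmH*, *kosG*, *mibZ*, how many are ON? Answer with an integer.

c-di-GMP is present, so VorS is active.
Rhamnulose is absent, so ElnG is inactive.
Activator VorS is present, so *kulF* is transcribed.
→ *kulF* is ON.
Citrulline is present, so SovS is active.
Quinate is absent, so SovQ is inactive.
With repressor SovS bound, *velC* is not transcribed.
→ *velC* is OFF.
MoO₄²⁻ is absent, so ZorF is inactive.
Tagatose is absent, so YilA is active.
No repressor is bound and YilA is active, so *ulmH* is transcribed.
→ *ulmH* is ON.
Ni²⁺ is absent, so TemV is inactive.
PurV is produced constitutively and is active.
With repressor PurV bound, *kosG* is not transcribed.
→ *kosG* is OFF.
Glyoxylate is present, so DovG is inactive.
With no repressor bound, *mibZ* is transcribed.
→ *mibZ* is ON.
3 of the 5 genes are transcribed.

3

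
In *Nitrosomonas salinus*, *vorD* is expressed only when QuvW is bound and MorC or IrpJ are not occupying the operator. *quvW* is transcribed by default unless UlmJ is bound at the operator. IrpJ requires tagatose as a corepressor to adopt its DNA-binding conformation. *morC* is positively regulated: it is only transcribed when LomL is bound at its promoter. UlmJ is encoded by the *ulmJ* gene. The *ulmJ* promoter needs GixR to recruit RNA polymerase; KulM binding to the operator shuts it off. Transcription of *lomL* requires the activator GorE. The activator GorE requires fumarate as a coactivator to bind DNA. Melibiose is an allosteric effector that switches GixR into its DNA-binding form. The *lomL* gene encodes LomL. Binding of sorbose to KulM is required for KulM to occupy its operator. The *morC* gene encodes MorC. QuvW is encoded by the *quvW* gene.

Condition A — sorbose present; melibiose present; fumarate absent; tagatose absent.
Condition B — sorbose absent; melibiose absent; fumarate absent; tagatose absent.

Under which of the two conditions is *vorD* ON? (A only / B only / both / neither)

both

Condition A:
Sorbose is present, so KulM is active.
Melibiose is present, so GixR is active.
With repressor KulM bound, *ulmJ* is not transcribed.
So UlmJ is not produced.
With no repressor bound, *quvW* is transcribed.
So QuvW is produced and active.
Fumarate is absent, so GorE is inactive.
Required activator GorE is absent, so *lomL* is not transcribed.
So LomL is not produced.
Required activator LomL is absent, so *morC* is not transcribed.
So MorC is not produced.
Tagatose is absent, so IrpJ is inactive.
No repressor is bound and QuvW is active, so *vorD* is transcribed.
→ *vorD* is ON in A.
Condition B:
Sorbose is absent, so KulM is inactive.
Melibiose is absent, so GixR is inactive.
Required activator GixR is absent, so *ulmJ* is not transcribed.
So UlmJ is not produced.
With no repressor bound, *quvW* is transcribed.
So QuvW is produced and active.
Fumarate is absent, so GorE is inactive.
Required activator GorE is absent, so *lomL* is not transcribed.
So LomL is not produced.
Required activator LomL is absent, so *morC* is not transcribed.
So MorC is not produced.
Tagatose is absent, so IrpJ is inactive.
No repressor is bound and QuvW is active, so *vorD* is transcribed.
→ *vorD* is ON in B.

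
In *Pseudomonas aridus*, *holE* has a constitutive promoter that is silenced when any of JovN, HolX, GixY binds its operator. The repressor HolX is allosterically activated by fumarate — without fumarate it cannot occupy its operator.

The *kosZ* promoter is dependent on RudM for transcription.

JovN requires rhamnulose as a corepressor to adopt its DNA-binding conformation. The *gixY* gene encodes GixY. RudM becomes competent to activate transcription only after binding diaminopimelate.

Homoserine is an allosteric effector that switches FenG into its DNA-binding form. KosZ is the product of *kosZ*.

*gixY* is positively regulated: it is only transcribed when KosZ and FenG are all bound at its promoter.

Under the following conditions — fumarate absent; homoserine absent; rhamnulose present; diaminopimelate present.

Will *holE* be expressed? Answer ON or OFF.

Rhamnulose is present, so JovN is active.
Fumarate is absent, so HolX is inactive.
Diaminopimelate is present, so RudM is active.
No repressor is bound and RudM is active, so *kosZ* is transcribed.
So KosZ is produced and active.
Homoserine is absent, so FenG is inactive.
Required activator FenG is absent, so *gixY* is not transcribed.
So GixY is not produced.
With repressor JovN bound, *holE* is not transcribed.

OFF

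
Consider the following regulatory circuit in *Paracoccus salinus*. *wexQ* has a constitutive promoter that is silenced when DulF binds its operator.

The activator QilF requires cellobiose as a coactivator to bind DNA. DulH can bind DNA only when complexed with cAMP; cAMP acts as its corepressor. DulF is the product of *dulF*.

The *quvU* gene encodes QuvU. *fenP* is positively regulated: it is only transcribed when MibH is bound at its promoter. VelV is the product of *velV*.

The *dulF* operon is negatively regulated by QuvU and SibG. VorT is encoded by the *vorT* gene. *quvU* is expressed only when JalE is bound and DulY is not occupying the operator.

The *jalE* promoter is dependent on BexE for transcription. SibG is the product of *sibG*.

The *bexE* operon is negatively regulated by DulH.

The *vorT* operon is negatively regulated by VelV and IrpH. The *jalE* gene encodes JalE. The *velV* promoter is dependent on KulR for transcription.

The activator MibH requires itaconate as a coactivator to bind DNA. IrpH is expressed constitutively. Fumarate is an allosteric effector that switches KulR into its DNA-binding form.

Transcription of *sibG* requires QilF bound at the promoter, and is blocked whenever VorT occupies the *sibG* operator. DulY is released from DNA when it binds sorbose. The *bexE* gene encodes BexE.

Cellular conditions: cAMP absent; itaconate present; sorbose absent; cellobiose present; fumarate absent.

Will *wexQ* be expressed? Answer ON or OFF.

cAMP is absent, so DulH is inactive.
With no repressor bound, *bexE* is transcribed.
So BexE is produced and active.
No repressor is bound and BexE is active, so *jalE* is transcribed.
So JalE is produced and active.
Sorbose is absent, so DulY is active.
With repressor DulY bound, *quvU* is not transcribed.
So QuvU is not produced.
Fumarate is absent, so KulR is inactive.
Required activator KulR is absent, so *velV* is not transcribed.
So VelV is not produced.
IrpH is produced constitutively and is active.
With repressor IrpH bound, *vorT* is not transcribed.
So VorT is not produced.
Cellobiose is present, so QilF is active.
No repressor is bound and QilF is active, so *sibG* is transcribed.
So SibG is produced and active.
With repressor SibG bound, *dulF* is not transcribed.
So DulF is not produced.
With no repressor bound, *wexQ* is transcribed.

ON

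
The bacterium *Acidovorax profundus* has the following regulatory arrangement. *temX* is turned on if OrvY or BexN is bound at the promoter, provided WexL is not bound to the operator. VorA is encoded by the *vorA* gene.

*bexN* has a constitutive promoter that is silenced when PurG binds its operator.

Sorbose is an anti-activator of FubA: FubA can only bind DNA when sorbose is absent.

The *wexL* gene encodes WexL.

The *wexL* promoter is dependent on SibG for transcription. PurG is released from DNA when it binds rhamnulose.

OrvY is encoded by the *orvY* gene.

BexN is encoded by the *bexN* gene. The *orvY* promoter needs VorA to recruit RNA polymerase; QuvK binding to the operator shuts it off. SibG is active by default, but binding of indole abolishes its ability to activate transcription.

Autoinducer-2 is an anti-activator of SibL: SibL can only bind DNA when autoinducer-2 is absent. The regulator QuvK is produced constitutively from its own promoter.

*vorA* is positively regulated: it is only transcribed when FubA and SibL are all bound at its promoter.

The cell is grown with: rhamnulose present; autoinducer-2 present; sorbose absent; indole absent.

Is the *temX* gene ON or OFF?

Sorbose is absent, so FubA is active.
Autoinducer-2 is present, so SibL is inactive.
Required activator SibL is absent, so *vorA* is not transcribed.
So VorA is not produced.
QuvK is produced constitutively and is active.
With repressor QuvK bound, *orvY* is not transcribed.
So OrvY is not produced.
Rhamnulose is present, so PurG is inactive.
With no repressor bound, *bexN* is transcribed.
So BexN is produced and active.
Indole is absent, so SibG is active.
No repressor is bound and SibG is active, so *wexL* is transcribed.
So WexL is produced and active.
With repressor WexL bound, *temX* is not transcribed.

OFF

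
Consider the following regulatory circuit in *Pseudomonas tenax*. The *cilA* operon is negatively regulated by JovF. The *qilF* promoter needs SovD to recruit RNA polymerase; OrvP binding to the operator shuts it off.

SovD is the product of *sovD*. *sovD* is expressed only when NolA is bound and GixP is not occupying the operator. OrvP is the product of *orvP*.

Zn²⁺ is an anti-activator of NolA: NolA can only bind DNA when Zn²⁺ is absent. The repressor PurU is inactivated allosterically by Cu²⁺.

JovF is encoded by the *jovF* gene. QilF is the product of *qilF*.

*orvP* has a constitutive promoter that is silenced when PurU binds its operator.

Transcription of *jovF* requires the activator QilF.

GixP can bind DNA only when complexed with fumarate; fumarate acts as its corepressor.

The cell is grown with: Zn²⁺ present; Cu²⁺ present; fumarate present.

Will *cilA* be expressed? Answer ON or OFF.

ON

Fumarate is present, so GixP is active.
Zn²⁺ is present, so NolA is inactive.
With repressor GixP bound, *sovD* is not transcribed.
So SovD is not produced.
Cu²⁺ is present, so PurU is inactive.
With no repressor bound, *orvP* is transcribed.
So OrvP is produced and active.
With repressor OrvP bound, *qilF* is not transcribed.
So QilF is not produced.
Required activator QilF is absent, so *jovF* is not transcribed.
So JovF is not produced.
With no repressor bound, *cilA* is transcribed.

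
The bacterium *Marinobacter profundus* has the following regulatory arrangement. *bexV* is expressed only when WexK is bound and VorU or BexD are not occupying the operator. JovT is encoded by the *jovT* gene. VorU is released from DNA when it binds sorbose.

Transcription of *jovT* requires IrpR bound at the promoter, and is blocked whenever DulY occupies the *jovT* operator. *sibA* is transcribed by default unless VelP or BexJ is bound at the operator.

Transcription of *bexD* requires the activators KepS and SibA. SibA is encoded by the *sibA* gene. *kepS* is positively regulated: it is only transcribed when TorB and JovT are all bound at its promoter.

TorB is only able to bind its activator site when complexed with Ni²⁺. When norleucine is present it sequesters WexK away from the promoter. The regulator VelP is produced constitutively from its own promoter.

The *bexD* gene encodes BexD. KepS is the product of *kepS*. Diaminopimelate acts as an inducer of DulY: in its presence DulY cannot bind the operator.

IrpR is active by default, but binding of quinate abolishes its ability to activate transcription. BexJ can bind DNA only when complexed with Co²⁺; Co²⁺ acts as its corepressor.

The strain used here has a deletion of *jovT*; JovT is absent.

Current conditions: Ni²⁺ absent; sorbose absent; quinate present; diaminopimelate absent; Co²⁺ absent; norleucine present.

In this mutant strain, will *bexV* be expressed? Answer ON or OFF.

OFF

Norleucine is present, so WexK is inactive.
Sorbose is absent, so VorU is active.
Ni²⁺ is absent, so TorB is inactive.
JovT is non-functional in this strain, so it has no effect.
Required activator TorB is absent, so *kepS* is not transcribed.
So KepS is not produced.
VelP is produced constitutively and is active.
Co²⁺ is absent, so BexJ is inactive.
With repressor VelP bound, *sibA* is not transcribed.
So SibA is not produced.
Required activator KepS is absent, so *bexD* is not transcribed.
So BexD is not produced.
With repressor VorU bound, *bexV* is not transcribed.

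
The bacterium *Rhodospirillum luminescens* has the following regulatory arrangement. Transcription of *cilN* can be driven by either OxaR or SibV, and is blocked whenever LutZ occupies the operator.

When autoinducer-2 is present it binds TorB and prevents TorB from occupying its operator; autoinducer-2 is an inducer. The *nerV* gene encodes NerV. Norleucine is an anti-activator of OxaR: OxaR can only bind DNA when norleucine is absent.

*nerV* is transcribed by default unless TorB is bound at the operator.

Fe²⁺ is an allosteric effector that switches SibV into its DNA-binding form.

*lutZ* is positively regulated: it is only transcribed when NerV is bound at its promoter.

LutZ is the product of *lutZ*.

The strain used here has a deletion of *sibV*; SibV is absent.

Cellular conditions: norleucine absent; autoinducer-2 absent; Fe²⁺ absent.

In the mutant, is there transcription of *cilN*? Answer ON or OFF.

ON

Autoinducer-2 is absent, so TorB is active.
With repressor TorB bound, *nerV* is not transcribed.
So NerV is not produced.
Required activator NerV is absent, so *lutZ* is not transcribed.
So LutZ is not produced.
Norleucine is absent, so OxaR is active.
SibV is non-functional in this strain, so it has no effect.
Activator OxaR is present, so *cilN* is transcribed.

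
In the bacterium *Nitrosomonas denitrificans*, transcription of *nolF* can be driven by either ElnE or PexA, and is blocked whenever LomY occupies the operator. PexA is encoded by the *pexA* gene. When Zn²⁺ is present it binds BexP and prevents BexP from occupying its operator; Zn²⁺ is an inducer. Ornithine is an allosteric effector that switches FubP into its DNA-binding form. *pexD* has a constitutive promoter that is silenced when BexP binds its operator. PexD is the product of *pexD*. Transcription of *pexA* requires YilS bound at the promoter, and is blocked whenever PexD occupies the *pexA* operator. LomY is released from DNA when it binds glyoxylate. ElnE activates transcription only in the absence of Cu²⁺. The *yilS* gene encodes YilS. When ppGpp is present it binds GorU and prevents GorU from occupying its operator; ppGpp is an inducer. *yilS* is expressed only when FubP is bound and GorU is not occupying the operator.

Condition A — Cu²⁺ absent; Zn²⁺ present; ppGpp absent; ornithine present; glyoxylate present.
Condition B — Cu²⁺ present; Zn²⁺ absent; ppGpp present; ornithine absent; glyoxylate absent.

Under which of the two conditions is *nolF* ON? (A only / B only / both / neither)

A only

Condition A:
Cu²⁺ is absent, so ElnE is active.
Zn²⁺ is present, so BexP is inactive.
With no repressor bound, *pexD* is transcribed.
So PexD is produced and active.
ppGpp is absent, so GorU is active.
Ornithine is present, so FubP is active.
With repressor GorU bound, *yilS* is not transcribed.
So YilS is not produced.
With repressor PexD bound, *pexA* is not transcribed.
So PexA is not produced.
Glyoxylate is present, so LomY is inactive.
Activator ElnE is present, so *nolF* is transcribed.
→ *nolF* is ON in A.
Condition B:
Cu²⁺ is present, so ElnE is inactive.
Zn²⁺ is absent, so BexP is active.
With repressor BexP bound, *pexD* is not transcribed.
So PexD is not produced.
ppGpp is present, so GorU is inactive.
Ornithine is absent, so FubP is inactive.
Required activator FubP is absent, so *yilS* is not transcribed.
So YilS is not produced.
Required activator YilS is absent, so *pexA* is not transcribed.
So PexA is not produced.
Glyoxylate is absent, so LomY is active.
With repressor LomY bound, *nolF* is not transcribed.
→ *nolF* is OFF in B.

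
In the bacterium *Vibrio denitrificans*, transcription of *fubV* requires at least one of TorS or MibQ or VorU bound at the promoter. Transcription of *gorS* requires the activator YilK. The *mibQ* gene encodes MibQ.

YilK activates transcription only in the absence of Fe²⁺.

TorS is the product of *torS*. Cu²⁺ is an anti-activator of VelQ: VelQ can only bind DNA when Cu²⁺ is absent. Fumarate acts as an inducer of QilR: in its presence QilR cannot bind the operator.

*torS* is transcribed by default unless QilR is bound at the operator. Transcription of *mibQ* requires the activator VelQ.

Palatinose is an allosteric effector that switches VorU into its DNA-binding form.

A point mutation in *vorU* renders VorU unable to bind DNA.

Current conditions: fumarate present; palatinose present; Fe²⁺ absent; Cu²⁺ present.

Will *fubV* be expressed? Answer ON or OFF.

ON

Fumarate is present, so QilR is inactive.
With no repressor bound, *torS* is transcribed.
So TorS is produced and active.
Cu²⁺ is present, so VelQ is inactive.
Required activator VelQ is absent, so *mibQ* is not transcribed.
So MibQ is not produced.
VorU is non-functional in this strain, so it has no effect.
Activator TorS is present, so *fubV* is transcribed.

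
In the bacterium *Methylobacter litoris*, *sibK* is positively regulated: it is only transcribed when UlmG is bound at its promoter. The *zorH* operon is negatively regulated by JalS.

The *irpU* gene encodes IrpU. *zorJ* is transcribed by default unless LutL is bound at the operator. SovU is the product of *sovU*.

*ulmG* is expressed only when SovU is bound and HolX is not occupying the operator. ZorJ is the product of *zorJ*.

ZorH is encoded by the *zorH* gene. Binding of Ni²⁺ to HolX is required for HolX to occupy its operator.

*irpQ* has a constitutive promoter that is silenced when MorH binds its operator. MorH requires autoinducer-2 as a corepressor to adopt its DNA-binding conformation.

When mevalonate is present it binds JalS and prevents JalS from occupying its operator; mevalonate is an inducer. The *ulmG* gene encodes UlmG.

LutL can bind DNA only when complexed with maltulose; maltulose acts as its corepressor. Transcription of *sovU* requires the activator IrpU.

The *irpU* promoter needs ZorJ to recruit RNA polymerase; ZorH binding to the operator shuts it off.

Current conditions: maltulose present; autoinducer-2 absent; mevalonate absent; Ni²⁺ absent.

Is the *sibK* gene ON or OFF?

Mevalonate is absent, so JalS is active.
With repressor JalS bound, *zorH* is not transcribed.
So ZorH is not produced.
Maltulose is present, so LutL is active.
With repressor LutL bound, *zorJ* is not transcribed.
So ZorJ is not produced.
Required activator ZorJ is absent, so *irpU* is not transcribed.
So IrpU is not produced.
Required activator IrpU is absent, so *sovU* is not transcribed.
So SovU is not produced.
Ni²⁺ is absent, so HolX is inactive.
Required activator SovU is absent, so *ulmG* is not transcribed.
So UlmG is not produced.
Required activator UlmG is absent, so *sibK* is not transcribed.

OFF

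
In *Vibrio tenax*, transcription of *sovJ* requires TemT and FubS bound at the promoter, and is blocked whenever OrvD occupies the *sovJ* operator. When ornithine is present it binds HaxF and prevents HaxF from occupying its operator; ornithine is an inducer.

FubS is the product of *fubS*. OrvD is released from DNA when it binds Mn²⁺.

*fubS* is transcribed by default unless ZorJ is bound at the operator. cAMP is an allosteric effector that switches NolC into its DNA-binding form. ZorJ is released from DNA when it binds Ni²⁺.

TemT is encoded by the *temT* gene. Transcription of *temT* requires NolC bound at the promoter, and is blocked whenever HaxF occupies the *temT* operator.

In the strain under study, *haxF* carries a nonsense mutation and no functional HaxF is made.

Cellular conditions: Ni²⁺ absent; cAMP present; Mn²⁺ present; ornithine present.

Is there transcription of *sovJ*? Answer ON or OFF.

OFF

cAMP is present, so NolC is active.
HaxF is non-functional in this strain, so it has no effect.
No repressor is bound and NolC is active, so *temT* is transcribed.
So TemT is produced and active.
Mn²⁺ is present, so OrvD is inactive.
Ni²⁺ is absent, so ZorJ is active.
With repressor ZorJ bound, *fubS* is not transcribed.
So FubS is not produced.
Required activator FubS is absent, so *sovJ* is not transcribed.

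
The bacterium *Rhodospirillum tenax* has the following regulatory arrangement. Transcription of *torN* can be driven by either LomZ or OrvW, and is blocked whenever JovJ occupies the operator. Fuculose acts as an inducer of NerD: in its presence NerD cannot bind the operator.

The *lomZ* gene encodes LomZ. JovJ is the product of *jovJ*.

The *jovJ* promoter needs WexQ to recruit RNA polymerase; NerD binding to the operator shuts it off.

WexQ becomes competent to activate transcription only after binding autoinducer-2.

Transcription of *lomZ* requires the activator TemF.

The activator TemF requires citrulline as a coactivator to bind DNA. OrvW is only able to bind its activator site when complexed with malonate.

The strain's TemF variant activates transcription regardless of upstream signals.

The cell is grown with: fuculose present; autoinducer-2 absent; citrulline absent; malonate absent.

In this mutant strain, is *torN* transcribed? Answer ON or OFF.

ON

Autoinducer-2 is absent, so WexQ is inactive.
Fuculose is present, so NerD is inactive.
Required activator WexQ is absent, so *jovJ* is not transcribed.
So JovJ is not produced.
TemF is constitutively active in this strain.
No repressor is bound and TemF is active, so *lomZ* is transcribed.
So LomZ is produced and active.
Malonate is absent, so OrvW is inactive.
Activator LomZ is present, so *torN* is transcribed.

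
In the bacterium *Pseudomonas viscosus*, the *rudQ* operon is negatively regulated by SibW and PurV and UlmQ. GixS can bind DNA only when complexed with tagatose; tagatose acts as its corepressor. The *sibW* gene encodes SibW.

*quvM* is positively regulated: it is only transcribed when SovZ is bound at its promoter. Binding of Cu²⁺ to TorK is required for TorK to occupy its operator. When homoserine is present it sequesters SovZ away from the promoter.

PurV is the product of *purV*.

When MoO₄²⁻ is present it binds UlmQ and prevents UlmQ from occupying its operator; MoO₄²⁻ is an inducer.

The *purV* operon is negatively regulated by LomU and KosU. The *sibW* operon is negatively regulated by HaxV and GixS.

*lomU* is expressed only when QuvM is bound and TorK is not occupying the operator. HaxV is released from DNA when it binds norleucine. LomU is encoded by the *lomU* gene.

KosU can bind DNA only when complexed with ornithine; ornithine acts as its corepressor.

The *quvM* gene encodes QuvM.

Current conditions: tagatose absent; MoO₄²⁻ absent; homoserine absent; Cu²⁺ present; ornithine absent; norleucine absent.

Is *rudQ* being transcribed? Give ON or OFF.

Norleucine is absent, so HaxV is active.
Tagatose is absent, so GixS is inactive.
With repressor HaxV bound, *sibW* is not transcribed.
So SibW is not produced.
Cu²⁺ is present, so TorK is active.
Homoserine is absent, so SovZ is active.
No repressor is bound and SovZ is active, so *quvM* is transcribed.
So QuvM is produced and active.
With repressor TorK bound, *lomU* is not transcribed.
So LomU is not produced.
Ornithine is absent, so KosU is inactive.
With no repressor bound, *purV* is transcribed.
So PurV is produced and active.
MoO₄²⁻ is absent, so UlmQ is active.
With repressor PurV bound, *rudQ* is not transcribed.

OFF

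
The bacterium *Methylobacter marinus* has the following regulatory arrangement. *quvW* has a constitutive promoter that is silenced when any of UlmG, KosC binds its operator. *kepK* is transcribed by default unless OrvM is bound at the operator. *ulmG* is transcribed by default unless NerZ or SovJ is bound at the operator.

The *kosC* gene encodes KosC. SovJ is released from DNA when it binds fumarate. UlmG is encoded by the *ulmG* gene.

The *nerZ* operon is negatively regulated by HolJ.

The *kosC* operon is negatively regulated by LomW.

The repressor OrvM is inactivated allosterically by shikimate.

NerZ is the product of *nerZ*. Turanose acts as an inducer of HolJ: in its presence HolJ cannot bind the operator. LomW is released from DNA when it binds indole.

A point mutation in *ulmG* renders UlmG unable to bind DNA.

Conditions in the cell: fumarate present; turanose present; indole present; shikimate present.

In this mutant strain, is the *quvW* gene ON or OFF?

OFF

UlmG is non-functional in this strain, so it has no effect.
Indole is present, so LomW is inactive.
With no repressor bound, *kosC* is transcribed.
So KosC is produced and active.
With repressor KosC bound, *quvW* is not transcribed.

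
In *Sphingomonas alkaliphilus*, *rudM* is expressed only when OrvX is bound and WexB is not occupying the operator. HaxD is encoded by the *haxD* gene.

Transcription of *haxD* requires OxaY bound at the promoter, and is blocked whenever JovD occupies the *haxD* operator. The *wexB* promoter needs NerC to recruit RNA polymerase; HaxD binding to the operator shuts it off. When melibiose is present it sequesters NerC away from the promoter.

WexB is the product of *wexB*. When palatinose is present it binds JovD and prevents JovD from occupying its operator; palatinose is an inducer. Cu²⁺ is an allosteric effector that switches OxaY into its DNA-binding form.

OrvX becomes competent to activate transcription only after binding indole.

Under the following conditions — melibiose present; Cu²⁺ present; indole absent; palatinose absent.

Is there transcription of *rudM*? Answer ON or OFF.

Melibiose is present, so NerC is inactive.
Cu²⁺ is present, so OxaY is active.
Palatinose is absent, so JovD is active.
With repressor JovD bound, *haxD* is not transcribed.
So HaxD is not produced.
Required activator NerC is absent, so *wexB* is not transcribed.
So WexB is not produced.
Indole is absent, so OrvX is inactive.
Required activator OrvX is absent, so *rudM* is not transcribed.

OFF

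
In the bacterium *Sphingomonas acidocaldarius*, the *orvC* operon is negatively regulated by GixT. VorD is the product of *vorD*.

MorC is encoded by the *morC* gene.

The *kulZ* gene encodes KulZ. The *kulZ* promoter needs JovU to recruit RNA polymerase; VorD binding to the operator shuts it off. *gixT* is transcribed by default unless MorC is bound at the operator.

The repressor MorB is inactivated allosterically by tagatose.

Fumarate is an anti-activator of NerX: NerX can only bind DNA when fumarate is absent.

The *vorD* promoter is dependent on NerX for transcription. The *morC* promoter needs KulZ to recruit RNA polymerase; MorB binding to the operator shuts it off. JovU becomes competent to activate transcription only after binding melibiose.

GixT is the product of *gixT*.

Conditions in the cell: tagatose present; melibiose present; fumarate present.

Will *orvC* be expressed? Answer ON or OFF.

Fumarate is present, so NerX is inactive.
Required activator NerX is absent, so *vorD* is not transcribed.
So VorD is not produced.
Melibiose is present, so JovU is active.
No repressor is bound and JovU is active, so *kulZ* is transcribed.
So KulZ is produced and active.
Tagatose is present, so MorB is inactive.
No repressor is bound and KulZ is active, so *morC* is transcribed.
So MorC is produced and active.
With repressor MorC bound, *gixT* is not transcribed.
So GixT is not produced.
With no repressor bound, *orvC* is transcribed.

ON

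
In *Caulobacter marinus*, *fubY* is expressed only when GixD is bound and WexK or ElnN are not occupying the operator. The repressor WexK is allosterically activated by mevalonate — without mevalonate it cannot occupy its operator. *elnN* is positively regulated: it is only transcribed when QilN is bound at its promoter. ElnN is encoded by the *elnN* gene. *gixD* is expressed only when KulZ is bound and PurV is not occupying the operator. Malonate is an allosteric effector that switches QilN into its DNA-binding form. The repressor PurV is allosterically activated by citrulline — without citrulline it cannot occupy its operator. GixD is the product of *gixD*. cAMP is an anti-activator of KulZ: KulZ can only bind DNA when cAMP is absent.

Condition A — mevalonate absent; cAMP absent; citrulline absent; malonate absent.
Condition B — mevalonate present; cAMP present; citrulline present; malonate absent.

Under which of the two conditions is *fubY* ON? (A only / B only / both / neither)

A only

Condition A:
Mevalonate is absent, so WexK is inactive.
cAMP is absent, so KulZ is active.
Citrulline is absent, so PurV is inactive.
No repressor is bound and KulZ is active, so *gixD* is transcribed.
So GixD is produced and active.
Malonate is absent, so QilN is inactive.
Required activator QilN is absent, so *elnN* is not transcribed.
So ElnN is not produced.
No repressor is bound and GixD is active, so *fubY* is transcribed.
→ *fubY* is ON in A.
Condition B:
Mevalonate is present, so WexK is active.
cAMP is present, so KulZ is inactive.
Citrulline is present, so PurV is active.
With repressor PurV bound, *gixD* is not transcribed.
So GixD is not produced.
Malonate is absent, so QilN is inactive.
Required activator QilN is absent, so *elnN* is not transcribed.
So ElnN is not produced.
With repressor WexK bound, *fubY* is not transcribed.
→ *fubY* is OFF in B.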